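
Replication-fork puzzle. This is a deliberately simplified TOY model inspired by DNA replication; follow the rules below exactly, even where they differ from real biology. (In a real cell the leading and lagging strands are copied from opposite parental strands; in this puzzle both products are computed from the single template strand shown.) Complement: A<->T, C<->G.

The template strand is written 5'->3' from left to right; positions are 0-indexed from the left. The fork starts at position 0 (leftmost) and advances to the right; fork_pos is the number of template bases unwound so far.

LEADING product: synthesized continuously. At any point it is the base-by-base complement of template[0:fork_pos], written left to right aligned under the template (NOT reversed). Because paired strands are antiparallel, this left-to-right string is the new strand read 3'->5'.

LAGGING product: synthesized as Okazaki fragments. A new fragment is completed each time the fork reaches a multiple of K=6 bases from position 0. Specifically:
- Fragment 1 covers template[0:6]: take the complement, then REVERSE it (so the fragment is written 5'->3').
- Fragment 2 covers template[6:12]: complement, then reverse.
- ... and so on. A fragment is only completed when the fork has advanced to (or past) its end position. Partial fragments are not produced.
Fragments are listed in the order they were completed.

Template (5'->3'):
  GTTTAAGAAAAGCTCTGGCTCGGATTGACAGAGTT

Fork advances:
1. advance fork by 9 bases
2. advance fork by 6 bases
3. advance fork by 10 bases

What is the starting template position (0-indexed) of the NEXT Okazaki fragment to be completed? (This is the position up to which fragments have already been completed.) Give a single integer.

Step 1: advance 9 -> fork_pos = 0 + 9 = 9. Reached multiple(s) of 6: 6 -> fragment 1 completed (1 total).
Step 2: advance 6 -> fork_pos = 9 + 6 = 15. Reached multiple(s) of 6: 12 -> fragment 2 completed (2 total).
Step 3: advance 10 -> fork_pos = 15 + 10 = 25. Reached multiple(s) of 6: 18, 24 -> fragments 3-4 completed (4 total).
4 fragment(s) completed, covering template[0:24] (4 x 6 = 24). The next fragment, fragment 5, covers template[24:30], so it starts at position 24.

Answer: 24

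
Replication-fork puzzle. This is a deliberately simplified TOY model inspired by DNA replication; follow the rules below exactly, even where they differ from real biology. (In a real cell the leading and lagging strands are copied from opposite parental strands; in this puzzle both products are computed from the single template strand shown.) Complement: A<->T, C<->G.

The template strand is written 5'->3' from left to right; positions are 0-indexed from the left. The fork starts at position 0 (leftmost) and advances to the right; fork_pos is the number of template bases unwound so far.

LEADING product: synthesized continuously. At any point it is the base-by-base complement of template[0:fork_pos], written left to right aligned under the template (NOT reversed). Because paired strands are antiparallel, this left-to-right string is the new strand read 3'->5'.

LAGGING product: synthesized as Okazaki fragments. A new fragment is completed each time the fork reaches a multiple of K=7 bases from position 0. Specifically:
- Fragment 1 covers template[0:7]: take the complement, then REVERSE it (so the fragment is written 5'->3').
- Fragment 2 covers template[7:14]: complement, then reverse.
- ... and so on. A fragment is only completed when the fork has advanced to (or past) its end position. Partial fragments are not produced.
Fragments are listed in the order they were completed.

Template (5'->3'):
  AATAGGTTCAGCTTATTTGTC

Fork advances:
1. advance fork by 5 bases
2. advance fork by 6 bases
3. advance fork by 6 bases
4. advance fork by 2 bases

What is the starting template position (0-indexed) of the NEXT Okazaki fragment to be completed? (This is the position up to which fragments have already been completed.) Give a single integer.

Step 1: advance 5 -> fork_pos = 0 + 5 = 5. Next multiple of 7 is 7 (not reached); still 0 fragment(s).
Step 2: advance 6 -> fork_pos = 5 + 6 = 11. Reached multiple(s) of 7: 7 -> fragment 1 completed (1 total).
Step 3: advance 6 -> fork_pos = 11 + 6 = 17. Reached multiple(s) of 7: 14 -> fragment 2 completed (2 total).
Step 4: advance 2 -> fork_pos = 17 + 2 = 19. Next multiple of 7 is 21 (not reached); still 2 fragment(s).
2 fragment(s) completed, covering template[0:14] (2 x 7 = 14). The next fragment, fragment 3, covers template[14:21], so it starts at position 14.

Answer: 14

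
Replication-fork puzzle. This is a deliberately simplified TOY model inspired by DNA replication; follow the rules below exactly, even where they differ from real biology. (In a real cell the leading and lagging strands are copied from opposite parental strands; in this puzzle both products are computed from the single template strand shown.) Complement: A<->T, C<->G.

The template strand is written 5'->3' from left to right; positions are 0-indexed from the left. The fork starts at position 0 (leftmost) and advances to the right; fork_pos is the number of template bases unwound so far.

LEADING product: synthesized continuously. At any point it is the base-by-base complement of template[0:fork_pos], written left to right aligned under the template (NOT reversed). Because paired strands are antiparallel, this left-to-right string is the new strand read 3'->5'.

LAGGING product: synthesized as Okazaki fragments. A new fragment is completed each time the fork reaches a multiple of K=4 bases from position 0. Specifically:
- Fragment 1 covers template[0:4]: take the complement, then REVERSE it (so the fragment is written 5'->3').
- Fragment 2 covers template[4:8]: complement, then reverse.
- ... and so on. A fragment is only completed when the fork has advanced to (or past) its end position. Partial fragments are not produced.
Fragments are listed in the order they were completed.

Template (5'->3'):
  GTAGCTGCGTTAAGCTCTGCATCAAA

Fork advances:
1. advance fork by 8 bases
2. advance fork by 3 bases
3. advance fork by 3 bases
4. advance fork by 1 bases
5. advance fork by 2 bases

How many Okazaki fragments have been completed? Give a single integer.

Step 1: advance 8 -> fork_pos = 0 + 8 = 8. Reached multiple(s) of 4: 4, 8 -> fragments 1-2 completed (2 total).
Step 2: advance 3 -> fork_pos = 8 + 3 = 11. Next multiple of 4 is 12 (not reached); still 2 fragment(s).
Step 3: advance 3 -> fork_pos = 11 + 3 = 14. Reached multiple(s) of 4: 12 -> fragment 3 completed (3 total).
Step 4: advance 1 -> fork_pos = 14 + 1 = 15. Next multiple of 4 is 16 (not reached); still 3 fragment(s).
Step 5: advance 2 -> fork_pos = 15 + 2 = 17. Reached multiple(s) of 4: 16 -> fragment 4 completed (4 total).
Check: final fork_pos = 17; the multiples of 4 that are <= 17 are 4..16 -> 17 // 4 = 4 completed fragment(s).

Answer: 4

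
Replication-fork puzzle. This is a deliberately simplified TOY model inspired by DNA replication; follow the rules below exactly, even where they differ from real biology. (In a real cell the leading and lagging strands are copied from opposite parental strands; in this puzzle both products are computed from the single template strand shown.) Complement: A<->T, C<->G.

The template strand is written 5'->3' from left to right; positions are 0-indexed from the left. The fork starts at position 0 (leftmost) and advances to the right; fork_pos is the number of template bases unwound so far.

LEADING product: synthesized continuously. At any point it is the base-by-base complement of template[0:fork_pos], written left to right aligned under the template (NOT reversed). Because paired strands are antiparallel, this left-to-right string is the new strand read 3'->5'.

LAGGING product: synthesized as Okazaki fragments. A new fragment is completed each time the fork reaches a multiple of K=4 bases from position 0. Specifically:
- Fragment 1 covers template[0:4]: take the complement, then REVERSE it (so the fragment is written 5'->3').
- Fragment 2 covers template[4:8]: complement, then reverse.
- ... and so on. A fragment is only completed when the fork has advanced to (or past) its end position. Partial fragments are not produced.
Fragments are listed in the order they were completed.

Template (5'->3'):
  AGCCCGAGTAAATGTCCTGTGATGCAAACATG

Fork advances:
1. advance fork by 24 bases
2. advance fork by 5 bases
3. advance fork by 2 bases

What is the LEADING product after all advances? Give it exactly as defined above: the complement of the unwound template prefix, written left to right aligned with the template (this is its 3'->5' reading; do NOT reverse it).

Answer: TCGGGCTCATTTACAGGACACTACGTTTGTA

Derivation:
Step 1: advance 24 -> fork_pos = 0 + 24 = 24.
Step 2: advance 5 -> fork_pos = 24 + 5 = 29.
Step 3: advance 2 -> fork_pos = 29 + 2 = 31.
Unwound prefix: template[0:31] = AGCCCGAGTAAATGTCCTGTGATGCAAACAT
Complement it base by base (A<->T, C<->G), keeping left-to-right order:
  [0:5] AGCCC -> TCGGG
  [5:10] GAGTA -> CTCAT
  [10:15] AATGT -> TTACA
  [15:20] CCTGT -> GGACA
  [20:25] GATGC -> CTACG
  [25:30] AAACA -> TTTGT
  [30:31] T -> A
Concatenate: TCGGGCTCATTTACAGGACACTACGTTTGTA (length 31; written aligned with the template, i.e. 3'->5').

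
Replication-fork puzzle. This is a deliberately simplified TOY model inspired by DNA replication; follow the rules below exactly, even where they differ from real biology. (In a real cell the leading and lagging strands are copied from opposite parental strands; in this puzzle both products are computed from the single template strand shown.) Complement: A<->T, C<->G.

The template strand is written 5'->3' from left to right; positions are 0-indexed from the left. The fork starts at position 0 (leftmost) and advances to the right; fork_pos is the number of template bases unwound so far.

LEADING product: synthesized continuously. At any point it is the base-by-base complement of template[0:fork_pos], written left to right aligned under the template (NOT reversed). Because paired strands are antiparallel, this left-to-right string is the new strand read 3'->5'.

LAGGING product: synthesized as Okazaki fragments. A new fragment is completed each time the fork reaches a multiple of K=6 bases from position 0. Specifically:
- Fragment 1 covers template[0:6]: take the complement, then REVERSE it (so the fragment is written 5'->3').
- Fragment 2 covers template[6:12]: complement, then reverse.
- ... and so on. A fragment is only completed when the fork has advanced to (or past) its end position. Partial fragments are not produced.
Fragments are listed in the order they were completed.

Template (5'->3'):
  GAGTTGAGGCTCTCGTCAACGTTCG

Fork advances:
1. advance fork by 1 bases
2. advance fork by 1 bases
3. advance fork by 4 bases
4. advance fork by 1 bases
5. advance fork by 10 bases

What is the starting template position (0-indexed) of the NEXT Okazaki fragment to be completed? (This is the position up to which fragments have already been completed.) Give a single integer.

Answer: 12

Derivation:
Step 1: advance 1 -> fork_pos = 0 + 1 = 1. Next multiple of 6 is 6 (not reached); still 0 fragment(s).
Step 2: advance 1 -> fork_pos = 1 + 1 = 2. Next multiple of 6 is 6 (not reached); still 0 fragment(s).
Step 3: advance 4 -> fork_pos = 2 + 4 = 6. Reached multiple(s) of 6: 6 -> fragment 1 completed (1 total).
Step 4: advance 1 -> fork_pos = 6 + 1 = 7. Next multiple of 6 is 12 (not reached); still 1 fragment(s).
Step 5: advance 10 -> fork_pos = 7 + 10 = 17. Reached multiple(s) of 6: 12 -> fragment 2 completed (2 total).
2 fragment(s) completed, covering template[0:12] (2 x 6 = 12). The next fragment, fragment 3, covers template[12:18], so it starts at position 12.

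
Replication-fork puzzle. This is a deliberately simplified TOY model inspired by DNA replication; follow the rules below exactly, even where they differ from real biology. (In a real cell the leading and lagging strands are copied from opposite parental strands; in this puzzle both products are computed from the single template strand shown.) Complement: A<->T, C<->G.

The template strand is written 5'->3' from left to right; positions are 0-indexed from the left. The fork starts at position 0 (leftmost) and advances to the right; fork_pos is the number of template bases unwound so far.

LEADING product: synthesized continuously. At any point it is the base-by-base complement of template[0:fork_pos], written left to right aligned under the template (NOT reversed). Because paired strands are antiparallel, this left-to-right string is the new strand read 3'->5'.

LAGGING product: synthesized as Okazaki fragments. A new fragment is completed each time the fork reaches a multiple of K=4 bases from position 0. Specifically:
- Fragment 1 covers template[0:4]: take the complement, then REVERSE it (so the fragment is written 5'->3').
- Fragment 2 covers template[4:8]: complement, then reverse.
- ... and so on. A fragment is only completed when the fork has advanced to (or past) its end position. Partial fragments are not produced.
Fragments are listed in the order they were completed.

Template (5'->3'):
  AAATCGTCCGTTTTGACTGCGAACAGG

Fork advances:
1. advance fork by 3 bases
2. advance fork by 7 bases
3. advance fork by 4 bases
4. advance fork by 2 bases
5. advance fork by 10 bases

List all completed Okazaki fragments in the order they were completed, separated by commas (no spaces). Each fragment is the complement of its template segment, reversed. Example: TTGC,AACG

Step 1: advance 3 -> fork_pos = 0 + 3 = 3. Next multiple of 4 is 4 (not reached); still 0 fragment(s).
Step 2: advance 7 -> fork_pos = 3 + 7 = 10. Reached multiple(s) of 4: 4, 8 -> fragments 1-2 completed (2 total).
Step 3: advance 4 -> fork_pos = 10 + 4 = 14. Reached multiple(s) of 4: 12 -> fragment 3 completed (3 total).
Step 4: advance 2 -> fork_pos = 14 + 2 = 16. Reached multiple(s) of 4: 16 -> fragment 4 completed (4 total).
Step 5: advance 10 -> fork_pos = 16 + 10 = 26. Reached multiple(s) of 4: 20, 24 -> fragments 5-6 completed (6 total).
Final fork_pos = 26, so 6 fragment(s) are complete. Build each: template segment -> complement -> reverse.
Fragment 1: template[0:4] = AAAT -> complement TTTA -> reversed ATTT
Fragment 2: template[4:8] = CGTC -> complement GCAG -> reversed GACG
Fragment 3: template[8:12] = CGTT -> complement GCAA -> reversed AACG
Fragment 4: template[12:16] = TTGA -> complement AACT -> reversed TCAA
Fragment 5: template[16:20] = CTGC -> complement GACG -> reversed GCAG
Fragment 6: template[20:24] = GAAC -> complement CTTG -> reversed GTTC

Answer: ATTT,GACG,AACG,TCAA,GCAG,GTTC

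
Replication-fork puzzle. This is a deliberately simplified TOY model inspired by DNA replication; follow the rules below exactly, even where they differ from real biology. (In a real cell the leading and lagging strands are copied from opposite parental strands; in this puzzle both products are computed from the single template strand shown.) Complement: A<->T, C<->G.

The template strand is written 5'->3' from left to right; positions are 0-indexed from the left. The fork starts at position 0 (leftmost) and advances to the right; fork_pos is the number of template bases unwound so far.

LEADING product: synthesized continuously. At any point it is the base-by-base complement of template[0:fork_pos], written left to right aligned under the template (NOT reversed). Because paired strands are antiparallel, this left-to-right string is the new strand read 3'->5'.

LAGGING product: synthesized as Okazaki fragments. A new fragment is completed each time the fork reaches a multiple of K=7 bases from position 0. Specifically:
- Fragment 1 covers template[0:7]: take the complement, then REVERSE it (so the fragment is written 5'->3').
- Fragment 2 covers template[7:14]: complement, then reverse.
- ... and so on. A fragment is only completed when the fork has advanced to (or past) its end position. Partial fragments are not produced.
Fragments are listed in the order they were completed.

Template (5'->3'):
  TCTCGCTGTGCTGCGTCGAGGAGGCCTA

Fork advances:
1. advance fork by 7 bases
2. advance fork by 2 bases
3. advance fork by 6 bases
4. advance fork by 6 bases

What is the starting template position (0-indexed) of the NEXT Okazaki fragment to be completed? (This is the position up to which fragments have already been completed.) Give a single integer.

Step 1: advance 7 -> fork_pos = 0 + 7 = 7. Reached multiple(s) of 7: 7 -> fragment 1 completed (1 total).
Step 2: advance 2 -> fork_pos = 7 + 2 = 9. Next multiple of 7 is 14 (not reached); still 1 fragment(s).
Step 3: advance 6 -> fork_pos = 9 + 6 = 15. Reached multiple(s) of 7: 14 -> fragment 2 completed (2 total).
Step 4: advance 6 -> fork_pos = 15 + 6 = 21. Reached multiple(s) of 7: 21 -> fragment 3 completed (3 total).
3 fragment(s) completed, covering template[0:21] (3 x 7 = 21). The next fragment, fragment 4, covers template[21:28], so it starts at position 21.

Answer: 21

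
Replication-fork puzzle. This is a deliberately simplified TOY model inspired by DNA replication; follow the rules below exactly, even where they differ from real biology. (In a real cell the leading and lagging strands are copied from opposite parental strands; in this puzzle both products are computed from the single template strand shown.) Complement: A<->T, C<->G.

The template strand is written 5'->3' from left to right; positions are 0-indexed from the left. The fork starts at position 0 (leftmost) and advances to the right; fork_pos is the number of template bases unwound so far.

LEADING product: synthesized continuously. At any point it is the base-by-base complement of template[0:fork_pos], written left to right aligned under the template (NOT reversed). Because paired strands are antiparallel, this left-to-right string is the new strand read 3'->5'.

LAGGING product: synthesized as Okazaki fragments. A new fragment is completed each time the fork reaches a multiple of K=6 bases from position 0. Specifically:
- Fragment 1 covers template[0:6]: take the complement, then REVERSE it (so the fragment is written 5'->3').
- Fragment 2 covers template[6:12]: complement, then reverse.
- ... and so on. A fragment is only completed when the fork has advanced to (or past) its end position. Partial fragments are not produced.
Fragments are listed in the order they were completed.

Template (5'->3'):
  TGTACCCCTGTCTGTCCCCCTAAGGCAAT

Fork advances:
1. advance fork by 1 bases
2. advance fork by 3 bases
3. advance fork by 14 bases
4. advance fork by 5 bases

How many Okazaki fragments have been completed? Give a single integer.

Answer: 3

Derivation:
Step 1: advance 1 -> fork_pos = 0 + 1 = 1. Next multiple of 6 is 6 (not reached); still 0 fragment(s).
Step 2: advance 3 -> fork_pos = 1 + 3 = 4. Next multiple of 6 is 6 (not reached); still 0 fragment(s).
Step 3: advance 14 -> fork_pos = 4 + 14 = 18. Reached multiple(s) of 6: 6, 12, 18 -> fragments 1-3 completed (3 total).
Step 4: advance 5 -> fork_pos = 18 + 5 = 23. Next multiple of 6 is 24 (not reached); still 3 fragment(s).
Check: final fork_pos = 23; the multiples of 6 that are <= 23 are 6..18 -> 23 // 6 = 3 completed fragment(s).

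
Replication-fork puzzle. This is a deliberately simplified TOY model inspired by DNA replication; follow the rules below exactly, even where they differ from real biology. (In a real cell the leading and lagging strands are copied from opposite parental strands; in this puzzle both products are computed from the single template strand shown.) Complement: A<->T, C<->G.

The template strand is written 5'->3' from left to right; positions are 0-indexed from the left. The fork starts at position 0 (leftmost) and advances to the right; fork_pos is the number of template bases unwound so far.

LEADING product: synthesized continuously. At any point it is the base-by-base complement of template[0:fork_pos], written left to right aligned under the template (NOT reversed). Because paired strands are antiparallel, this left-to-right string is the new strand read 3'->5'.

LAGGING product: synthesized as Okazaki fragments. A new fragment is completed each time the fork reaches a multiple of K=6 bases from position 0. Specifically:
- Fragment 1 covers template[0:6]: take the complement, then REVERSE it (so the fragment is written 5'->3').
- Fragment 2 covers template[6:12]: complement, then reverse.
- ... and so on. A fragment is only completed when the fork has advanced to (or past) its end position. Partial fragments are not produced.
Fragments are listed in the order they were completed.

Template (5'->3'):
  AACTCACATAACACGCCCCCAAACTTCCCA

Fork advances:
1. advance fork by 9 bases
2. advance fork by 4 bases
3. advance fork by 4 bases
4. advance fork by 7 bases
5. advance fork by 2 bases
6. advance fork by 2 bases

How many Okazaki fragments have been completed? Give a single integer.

Step 1: advance 9 -> fork_pos = 0 + 9 = 9. Reached multiple(s) of 6: 6 -> fragment 1 completed (1 total).
Step 2: advance 4 -> fork_pos = 9 + 4 = 13. Reached multiple(s) of 6: 12 -> fragment 2 completed (2 total).
Step 3: advance 4 -> fork_pos = 13 + 4 = 17. Next multiple of 6 is 18 (not reached); still 2 fragment(s).
Step 4: advance 7 -> fork_pos = 17 + 7 = 24. Reached multiple(s) of 6: 18, 24 -> fragments 3-4 completed (4 total).
Step 5: advance 2 -> fork_pos = 24 + 2 = 26. Next multiple of 6 is 30 (not reached); still 4 fragment(s).
Step 6: advance 2 -> fork_pos = 26 + 2 = 28. Next multiple of 6 is 30 (not reached); still 4 fragment(s).
Check: final fork_pos = 28; the multiples of 6 that are <= 28 are 6..24 -> 28 // 6 = 4 completed fragment(s).

Answer: 4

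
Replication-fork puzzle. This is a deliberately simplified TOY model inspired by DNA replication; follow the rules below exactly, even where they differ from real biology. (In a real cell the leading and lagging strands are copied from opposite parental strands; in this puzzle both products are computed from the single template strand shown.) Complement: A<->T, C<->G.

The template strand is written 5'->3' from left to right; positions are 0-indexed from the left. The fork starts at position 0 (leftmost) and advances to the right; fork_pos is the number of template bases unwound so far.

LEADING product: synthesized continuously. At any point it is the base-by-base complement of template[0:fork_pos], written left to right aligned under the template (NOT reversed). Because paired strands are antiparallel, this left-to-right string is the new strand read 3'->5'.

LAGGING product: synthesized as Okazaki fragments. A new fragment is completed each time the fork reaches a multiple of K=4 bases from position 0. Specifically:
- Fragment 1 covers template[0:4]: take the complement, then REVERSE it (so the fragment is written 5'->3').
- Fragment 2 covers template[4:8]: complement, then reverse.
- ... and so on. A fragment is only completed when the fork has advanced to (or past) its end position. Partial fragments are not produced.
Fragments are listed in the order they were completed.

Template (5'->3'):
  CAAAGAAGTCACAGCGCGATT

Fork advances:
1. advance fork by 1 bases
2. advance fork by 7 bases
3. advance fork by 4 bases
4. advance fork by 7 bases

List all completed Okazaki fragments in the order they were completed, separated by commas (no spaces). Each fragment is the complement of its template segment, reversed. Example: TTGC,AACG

Answer: TTTG,CTTC,GTGA,CGCT

Derivation:
Step 1: advance 1 -> fork_pos = 0 + 1 = 1. Next multiple of 4 is 4 (not reached); still 0 fragment(s).
Step 2: advance 7 -> fork_pos = 1 + 7 = 8. Reached multiple(s) of 4: 4, 8 -> fragments 1-2 completed (2 total).
Step 3: advance 4 -> fork_pos = 8 + 4 = 12. Reached multiple(s) of 4: 12 -> fragment 3 completed (3 total).
Step 4: advance 7 -> fork_pos = 12 + 7 = 19. Reached multiple(s) of 4: 16 -> fragment 4 completed (4 total).
Final fork_pos = 19, so 4 fragment(s) are complete. Build each: template segment -> complement -> reverse.
Fragment 1: template[0:4] = CAAA -> complement GTTT -> reversed TTTG
Fragment 2: template[4:8] = GAAG -> complement CTTC -> reversed CTTC
Fragment 3: template[8:12] = TCAC -> complement AGTG -> reversed GTGA
Fragment 4: template[12:16] = AGCG -> complement TCGC -> reversed CGCT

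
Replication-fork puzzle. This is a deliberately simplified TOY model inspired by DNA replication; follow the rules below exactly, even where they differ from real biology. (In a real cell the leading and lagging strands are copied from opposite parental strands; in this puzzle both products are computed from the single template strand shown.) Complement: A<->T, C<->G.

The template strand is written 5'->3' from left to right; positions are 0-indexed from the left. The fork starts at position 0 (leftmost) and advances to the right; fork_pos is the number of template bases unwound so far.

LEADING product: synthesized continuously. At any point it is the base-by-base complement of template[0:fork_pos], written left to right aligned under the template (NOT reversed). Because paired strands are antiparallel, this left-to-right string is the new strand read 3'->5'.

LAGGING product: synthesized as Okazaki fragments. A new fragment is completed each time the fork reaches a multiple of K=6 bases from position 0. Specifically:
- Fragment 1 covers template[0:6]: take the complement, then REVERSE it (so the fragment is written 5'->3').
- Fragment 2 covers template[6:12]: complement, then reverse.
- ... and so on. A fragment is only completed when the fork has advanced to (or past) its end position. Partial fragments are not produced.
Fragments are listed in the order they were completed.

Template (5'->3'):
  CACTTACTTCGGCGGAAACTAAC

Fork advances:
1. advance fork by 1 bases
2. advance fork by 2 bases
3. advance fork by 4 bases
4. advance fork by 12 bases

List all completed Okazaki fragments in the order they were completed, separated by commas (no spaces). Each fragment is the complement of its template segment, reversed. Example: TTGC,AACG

Answer: TAAGTG,CCGAAG,TTTCCG

Derivation:
Step 1: advance 1 -> fork_pos = 0 + 1 = 1. Next multiple of 6 is 6 (not reached); still 0 fragment(s).
Step 2: advance 2 -> fork_pos = 1 + 2 = 3. Next multiple of 6 is 6 (not reached); still 0 fragment(s).
Step 3: advance 4 -> fork_pos = 3 + 4 = 7. Reached multiple(s) of 6: 6 -> fragment 1 completed (1 total).
Step 4: advance 12 -> fork_pos = 7 + 12 = 19. Reached multiple(s) of 6: 12, 18 -> fragments 2-3 completed (3 total).
Final fork_pos = 19, so 3 fragment(s) are complete. Build each: template segment -> complement -> reverse.
Fragment 1: template[0:6] = CACTTA -> complement GTGAAT -> reversed TAAGTG
Fragment 2: template[6:12] = CTTCGG -> complement GAAGCC -> reversed CCGAAG
Fragment 3: template[12:18] = CGGAAA -> complement GCCTTT -> reversed TTTCCG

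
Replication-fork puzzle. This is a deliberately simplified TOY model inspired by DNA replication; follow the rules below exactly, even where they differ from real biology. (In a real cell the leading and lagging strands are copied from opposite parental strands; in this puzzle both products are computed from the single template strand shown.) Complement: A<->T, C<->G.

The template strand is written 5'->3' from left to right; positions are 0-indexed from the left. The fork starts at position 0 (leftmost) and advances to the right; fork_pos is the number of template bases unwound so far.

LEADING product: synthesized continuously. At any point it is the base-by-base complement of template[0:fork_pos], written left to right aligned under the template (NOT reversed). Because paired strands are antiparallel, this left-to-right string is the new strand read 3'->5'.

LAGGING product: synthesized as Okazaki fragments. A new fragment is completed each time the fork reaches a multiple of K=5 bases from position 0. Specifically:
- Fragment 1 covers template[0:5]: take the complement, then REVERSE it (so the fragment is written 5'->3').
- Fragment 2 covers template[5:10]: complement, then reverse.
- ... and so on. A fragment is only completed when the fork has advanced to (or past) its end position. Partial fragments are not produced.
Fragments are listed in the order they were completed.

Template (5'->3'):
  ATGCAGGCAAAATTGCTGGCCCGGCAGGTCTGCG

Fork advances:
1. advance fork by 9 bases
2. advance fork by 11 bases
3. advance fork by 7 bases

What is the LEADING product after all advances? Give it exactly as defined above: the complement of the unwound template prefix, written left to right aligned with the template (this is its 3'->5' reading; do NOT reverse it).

Step 1: advance 9 -> fork_pos = 0 + 9 = 9.
Step 2: advance 11 -> fork_pos = 9 + 11 = 20.
Step 3: advance 7 -> fork_pos = 20 + 7 = 27.
Unwound prefix: template[0:27] = ATGCAGGCAAAATTGCTGGCCCGGCAG
Complement it base by base (A<->T, C<->G), keeping left-to-right order:
  [0:5] ATGCA -> TACGT
  [5:10] GGCAA -> CCGTT
  [10:15] AATTG -> TTAAC
  [15:20] CTGGC -> GACCG
  [20:25] CCGGC -> GGCCG
  [25:27] AG -> TC
Concatenate: TACGTCCGTTTTAACGACCGGGCCGTC (length 27; written aligned with the template, i.e. 3'->5').

Answer: TACGTCCGTTTTAACGACCGGGCCGTC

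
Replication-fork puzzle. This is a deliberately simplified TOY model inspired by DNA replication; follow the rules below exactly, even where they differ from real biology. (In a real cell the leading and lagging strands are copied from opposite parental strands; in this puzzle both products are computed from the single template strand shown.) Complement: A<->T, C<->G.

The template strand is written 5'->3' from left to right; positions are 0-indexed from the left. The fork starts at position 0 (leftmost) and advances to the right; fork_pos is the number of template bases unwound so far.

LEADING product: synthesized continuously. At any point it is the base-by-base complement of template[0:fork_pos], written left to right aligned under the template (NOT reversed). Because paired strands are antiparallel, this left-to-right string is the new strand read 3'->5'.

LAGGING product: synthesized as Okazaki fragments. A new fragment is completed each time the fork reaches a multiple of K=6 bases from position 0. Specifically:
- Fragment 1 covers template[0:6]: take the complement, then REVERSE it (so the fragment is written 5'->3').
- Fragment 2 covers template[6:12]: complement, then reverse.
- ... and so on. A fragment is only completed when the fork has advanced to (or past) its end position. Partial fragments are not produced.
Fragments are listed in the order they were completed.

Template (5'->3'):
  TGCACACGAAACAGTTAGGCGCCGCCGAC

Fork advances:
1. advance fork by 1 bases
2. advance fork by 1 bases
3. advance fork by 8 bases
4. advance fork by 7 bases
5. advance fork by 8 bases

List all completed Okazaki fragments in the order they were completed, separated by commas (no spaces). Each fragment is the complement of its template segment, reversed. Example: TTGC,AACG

Step 1: advance 1 -> fork_pos = 0 + 1 = 1. Next multiple of 6 is 6 (not reached); still 0 fragment(s).
Step 2: advance 1 -> fork_pos = 1 + 1 = 2. Next multiple of 6 is 6 (not reached); still 0 fragment(s).
Step 3: advance 8 -> fork_pos = 2 + 8 = 10. Reached multiple(s) of 6: 6 -> fragment 1 completed (1 total).
Step 4: advance 7 -> fork_pos = 10 + 7 = 17. Reached multiple(s) of 6: 12 -> fragment 2 completed (2 total).
Step 5: advance 8 -> fork_pos = 17 + 8 = 25. Reached multiple(s) of 6: 18, 24 -> fragments 3-4 completed (4 total).
Final fork_pos = 25, so 4 fragment(s) are complete. Build each: template segment -> complement -> reverse.
Fragment 1: template[0:6] = TGCACA -> complement ACGTGT -> reversed TGTGCA
Fragment 2: template[6:12] = CGAAAC -> complement GCTTTG -> reversed GTTTCG
Fragment 3: template[12:18] = AGTTAG -> complement TCAATC -> reversed CTAACT
Fragment 4: template[18:24] = GCGCCG -> complement CGCGGC -> reversed CGGCGC

Answer: TGTGCA,GTTTCG,CTAACT,CGGCGC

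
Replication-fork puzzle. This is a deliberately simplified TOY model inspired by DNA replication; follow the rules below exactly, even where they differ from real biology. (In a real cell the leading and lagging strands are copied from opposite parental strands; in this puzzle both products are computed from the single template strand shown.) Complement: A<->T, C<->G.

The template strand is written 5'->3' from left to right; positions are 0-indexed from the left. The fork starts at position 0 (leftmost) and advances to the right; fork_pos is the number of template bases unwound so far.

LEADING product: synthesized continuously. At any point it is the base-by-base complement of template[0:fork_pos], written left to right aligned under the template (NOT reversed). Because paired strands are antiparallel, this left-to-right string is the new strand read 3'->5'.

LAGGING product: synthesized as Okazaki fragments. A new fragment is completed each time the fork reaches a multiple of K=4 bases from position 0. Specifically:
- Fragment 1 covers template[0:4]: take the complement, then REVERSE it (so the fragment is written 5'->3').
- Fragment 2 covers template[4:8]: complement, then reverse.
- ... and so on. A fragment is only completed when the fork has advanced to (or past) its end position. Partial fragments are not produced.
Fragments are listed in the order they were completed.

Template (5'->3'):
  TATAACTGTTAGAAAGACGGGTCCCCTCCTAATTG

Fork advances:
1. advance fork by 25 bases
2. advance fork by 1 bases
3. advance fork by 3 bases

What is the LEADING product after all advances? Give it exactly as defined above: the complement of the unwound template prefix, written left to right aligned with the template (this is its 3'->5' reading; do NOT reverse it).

Answer: ATATTGACAATCTTTCTGCCCAGGGGAGG

Derivation:
Step 1: advance 25 -> fork_pos = 0 + 25 = 25.
Step 2: advance 1 -> fork_pos = 25 + 1 = 26.
Step 3: advance 3 -> fork_pos = 26 + 3 = 29.
Unwound prefix: template[0:29] = TATAACTGTTAGAAAGACGGGTCCCCTCC
Complement it base by base (A<->T, C<->G), keeping left-to-right order:
  [0:5] TATAA -> ATATT
  [5:10] CTGTT -> GACAA
  [10:15] AGAAA -> TCTTT
  [15:20] GACGG -> CTGCC
  [20:25] GTCCC -> CAGGG
  [25:29] CTCC -> GAGG
Concatenate: ATATTGACAATCTTTCTGCCCAGGGGAGG (length 29; written aligned with the template, i.e. 3'->5').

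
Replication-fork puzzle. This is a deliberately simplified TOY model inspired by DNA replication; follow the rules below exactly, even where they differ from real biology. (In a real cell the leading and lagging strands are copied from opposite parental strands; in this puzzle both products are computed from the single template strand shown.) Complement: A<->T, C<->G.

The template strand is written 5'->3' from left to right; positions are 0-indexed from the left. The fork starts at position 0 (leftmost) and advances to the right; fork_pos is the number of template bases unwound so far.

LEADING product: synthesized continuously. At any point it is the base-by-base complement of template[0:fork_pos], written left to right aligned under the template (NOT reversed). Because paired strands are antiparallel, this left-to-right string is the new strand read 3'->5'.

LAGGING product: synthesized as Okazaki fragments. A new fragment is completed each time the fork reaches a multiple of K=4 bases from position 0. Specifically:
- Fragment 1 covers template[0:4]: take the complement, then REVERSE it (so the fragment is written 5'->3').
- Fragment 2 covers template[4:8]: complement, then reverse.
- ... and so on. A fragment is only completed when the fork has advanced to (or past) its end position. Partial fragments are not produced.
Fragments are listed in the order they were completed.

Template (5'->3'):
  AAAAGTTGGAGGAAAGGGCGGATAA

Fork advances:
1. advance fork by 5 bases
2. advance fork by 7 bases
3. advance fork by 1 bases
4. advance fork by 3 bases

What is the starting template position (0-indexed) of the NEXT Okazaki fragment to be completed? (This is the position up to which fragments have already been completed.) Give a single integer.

Answer: 16

Derivation:
Step 1: advance 5 -> fork_pos = 0 + 5 = 5. Reached multiple(s) of 4: 4 -> fragment 1 completed (1 total).
Step 2: advance 7 -> fork_pos = 5 + 7 = 12. Reached multiple(s) of 4: 8, 12 -> fragments 2-3 completed (3 total).
Step 3: advance 1 -> fork_pos = 12 + 1 = 13. Next multiple of 4 is 16 (not reached); still 3 fragment(s).
Step 4: advance 3 -> fork_pos = 13 + 3 = 16. Reached multiple(s) of 4: 16 -> fragment 4 completed (4 total).
4 fragment(s) completed, covering template[0:16] (4 x 4 = 16). The next fragment, fragment 5, covers template[16:20], so it starts at position 16.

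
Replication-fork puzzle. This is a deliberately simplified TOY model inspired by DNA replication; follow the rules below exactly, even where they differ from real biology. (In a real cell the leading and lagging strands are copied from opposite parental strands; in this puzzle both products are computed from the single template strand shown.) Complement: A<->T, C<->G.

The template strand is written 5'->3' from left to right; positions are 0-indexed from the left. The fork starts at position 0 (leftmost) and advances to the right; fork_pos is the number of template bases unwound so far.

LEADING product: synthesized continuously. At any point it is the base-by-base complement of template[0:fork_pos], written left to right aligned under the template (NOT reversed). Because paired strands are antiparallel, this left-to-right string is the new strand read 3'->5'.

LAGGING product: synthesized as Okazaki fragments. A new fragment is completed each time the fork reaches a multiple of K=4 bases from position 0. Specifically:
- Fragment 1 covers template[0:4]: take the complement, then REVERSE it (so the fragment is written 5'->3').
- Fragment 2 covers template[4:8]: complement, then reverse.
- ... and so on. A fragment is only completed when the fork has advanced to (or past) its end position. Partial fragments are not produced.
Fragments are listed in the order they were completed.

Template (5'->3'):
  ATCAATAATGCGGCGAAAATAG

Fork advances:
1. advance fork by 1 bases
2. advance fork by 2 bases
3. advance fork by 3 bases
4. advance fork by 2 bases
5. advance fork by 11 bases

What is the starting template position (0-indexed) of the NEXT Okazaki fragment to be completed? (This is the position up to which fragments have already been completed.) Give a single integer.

Answer: 16

Derivation:
Step 1: advance 1 -> fork_pos = 0 + 1 = 1. Next multiple of 4 is 4 (not reached); still 0 fragment(s).
Step 2: advance 2 -> fork_pos = 1 + 2 = 3. Next multiple of 4 is 4 (not reached); still 0 fragment(s).
Step 3: advance 3 -> fork_pos = 3 + 3 = 6. Reached multiple(s) of 4: 4 -> fragment 1 completed (1 total).
Step 4: advance 2 -> fork_pos = 6 + 2 = 8. Reached multiple(s) of 4: 8 -> fragment 2 completed (2 total).
Step 5: advance 11 -> fork_pos = 8 + 11 = 19. Reached multiple(s) of 4: 12, 16 -> fragments 3-4 completed (4 total).
4 fragment(s) completed, covering template[0:16] (4 x 4 = 16). The next fragment, fragment 5, covers template[16:20], so it starts at position 16.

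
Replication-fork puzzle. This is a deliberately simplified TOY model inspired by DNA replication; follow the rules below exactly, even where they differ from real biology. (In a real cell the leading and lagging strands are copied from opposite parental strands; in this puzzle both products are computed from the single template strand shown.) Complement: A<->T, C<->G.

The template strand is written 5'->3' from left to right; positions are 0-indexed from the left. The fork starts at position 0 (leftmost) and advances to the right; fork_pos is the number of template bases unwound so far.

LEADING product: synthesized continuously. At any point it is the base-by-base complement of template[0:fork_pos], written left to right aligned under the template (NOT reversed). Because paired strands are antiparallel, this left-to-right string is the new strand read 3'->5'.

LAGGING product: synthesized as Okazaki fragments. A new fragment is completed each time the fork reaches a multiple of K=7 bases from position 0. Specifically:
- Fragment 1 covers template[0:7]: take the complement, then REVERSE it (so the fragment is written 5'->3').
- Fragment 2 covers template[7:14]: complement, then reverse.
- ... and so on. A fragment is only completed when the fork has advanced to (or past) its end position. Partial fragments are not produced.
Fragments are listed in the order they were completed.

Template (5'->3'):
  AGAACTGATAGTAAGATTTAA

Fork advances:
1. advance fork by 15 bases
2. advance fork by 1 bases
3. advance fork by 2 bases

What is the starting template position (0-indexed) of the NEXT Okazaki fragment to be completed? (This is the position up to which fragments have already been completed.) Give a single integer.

Step 1: advance 15 -> fork_pos = 0 + 15 = 15. Reached multiple(s) of 7: 7, 14 -> fragments 1-2 completed (2 total).
Step 2: advance 1 -> fork_pos = 15 + 1 = 16. Next multiple of 7 is 21 (not reached); still 2 fragment(s).
Step 3: advance 2 -> fork_pos = 16 + 2 = 18. Next multiple of 7 is 21 (not reached); still 2 fragment(s).
2 fragment(s) completed, covering template[0:14] (2 x 7 = 14). The next fragment, fragment 3, covers template[14:21], so it starts at position 14.

Answer: 14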